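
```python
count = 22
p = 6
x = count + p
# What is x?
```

Trace:
`count = 22` → count = 22
`p = 6` → p = 6
`x = count + p` → x = 28
So x = 28

Answer: 28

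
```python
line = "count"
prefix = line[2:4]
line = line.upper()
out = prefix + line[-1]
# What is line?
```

Trace:
`line = "count"` → line = 'count'
`prefix = line[2:4]` → prefix = 'un'
`line = line.upper()` → line = 'COUNT'
`out = prefix + line[-1]` → out = 'unT'
So line = 'COUNT'

Answer: 'COUNT'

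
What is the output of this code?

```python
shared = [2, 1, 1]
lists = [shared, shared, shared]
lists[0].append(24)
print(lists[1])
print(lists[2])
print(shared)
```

Key concept: list of same reference.
Step by step:
`shared = [2, 1, 1]` → shared = [2, 1, 1]
`lists = [shared, shared, shared]` → lists = [[2, 1, 1], [2, 1, 1], [2, 1, 1]]
`lists[0].append(24)` → shared = [2, 1, 1, 24]; lists = [[2, 1, 1, 24], [2, 1, 1, 24], [2, 1, 1, 24]]
`print(lists[1])` → prints [2, 1, 1, 24]
`print(lists[2])` → prints [2, 1, 1, 24]
`print(shared)` → prints [2, 1, 1, 24]

Answer:
[2, 1, 1, 24]
[2, 1, 1, 24]
[2, 1, 1, 24]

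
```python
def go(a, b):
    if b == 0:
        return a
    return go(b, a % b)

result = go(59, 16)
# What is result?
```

go(59, 16) -> go(16, 11) -> go(11, 5) -> go(5, 1) -> go(1, 0) -> 1

Answer: 1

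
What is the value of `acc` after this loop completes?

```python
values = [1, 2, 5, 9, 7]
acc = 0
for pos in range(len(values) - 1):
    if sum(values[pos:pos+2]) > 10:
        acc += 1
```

Count windows with sum > 10
`acc` takes the values: 0 → 1 → 2

Answer: 2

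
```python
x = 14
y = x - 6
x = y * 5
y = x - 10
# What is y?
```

Trace:
`x = 14` → x = 14
`y = x - 6` → y = 8
`x = y * 5` → x = 40
`y = x - 10` → y = 30
So y = 30

Answer: 30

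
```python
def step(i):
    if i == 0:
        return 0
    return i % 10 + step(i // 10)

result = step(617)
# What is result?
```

Sum of digits of 617: 7 + 1 + 6 = 14

Answer: 14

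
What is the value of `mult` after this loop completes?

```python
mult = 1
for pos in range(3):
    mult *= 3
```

3^3 = 27
`mult` takes the values: 1 → 3 → 9 → 27

Answer: 27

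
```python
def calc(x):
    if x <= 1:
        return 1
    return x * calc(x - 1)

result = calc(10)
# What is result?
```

calc(10) = 10 * 9 * 8 * 7 * 6 * 5 * 4 * 3 * 2 * 1 = 3628800

Answer: 3628800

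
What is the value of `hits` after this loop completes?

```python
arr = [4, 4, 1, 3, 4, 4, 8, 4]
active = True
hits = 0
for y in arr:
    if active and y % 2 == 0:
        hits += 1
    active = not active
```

Count even values at even positions
`hits` takes the values: 0 → 1 → 2 → 3

Answer: 3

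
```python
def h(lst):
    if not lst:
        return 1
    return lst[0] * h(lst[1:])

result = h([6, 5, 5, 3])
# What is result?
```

Product over [6, 5, 5, 3] = 6 * 5 * 5 * 3 = 450

Answer: 450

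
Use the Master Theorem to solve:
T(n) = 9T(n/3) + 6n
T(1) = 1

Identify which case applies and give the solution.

a=9, b=3, f(n)=6n. log_3(9) = 2. Since c=1 < 2, Case 1 applies: T(n) = Θ(n^log_b(a)) = O(n^2).

Answer: O(n^2) - Case 1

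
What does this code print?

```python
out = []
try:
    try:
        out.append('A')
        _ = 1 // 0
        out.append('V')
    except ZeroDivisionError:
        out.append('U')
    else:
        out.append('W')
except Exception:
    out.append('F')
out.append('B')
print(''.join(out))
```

Execution trace: 'A' (inner try body) → 'U' (inner except ZeroDivisionError) → 'B' (after the try/except). Output: AUB

Answer: AUB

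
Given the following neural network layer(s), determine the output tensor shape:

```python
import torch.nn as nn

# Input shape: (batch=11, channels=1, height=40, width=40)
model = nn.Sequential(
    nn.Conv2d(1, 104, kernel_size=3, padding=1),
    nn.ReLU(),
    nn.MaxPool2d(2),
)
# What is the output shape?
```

Input: (11, 1, 40, 40) -> after Conv2d: (11, 104, 40, 40) -> after ReLU: (11, 104, 40, 40) -> Output: (11, 104, 20, 20)

Answer: (11, 104, 20, 20)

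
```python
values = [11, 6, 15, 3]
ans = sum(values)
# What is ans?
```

Trace:
`values = [11, 6, 15, 3]` → values = [11, 6, 15, 3]
`ans = sum(values)` → ans = 35
So ans = 35

Answer: 35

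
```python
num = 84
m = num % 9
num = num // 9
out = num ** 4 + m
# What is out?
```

Trace:
`num = 84` → num = 84
`m = num % 9` → m = 3
`num = num // 9` → num = 9
`out = num ** 4 + m` → out = 6564
So out = 6564

Answer: 6564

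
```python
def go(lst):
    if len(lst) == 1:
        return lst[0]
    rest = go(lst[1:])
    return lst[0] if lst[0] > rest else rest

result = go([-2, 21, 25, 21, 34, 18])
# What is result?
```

Recursive max over [-2, 21, 25, 21, 34, 18] = 34

Answer: 34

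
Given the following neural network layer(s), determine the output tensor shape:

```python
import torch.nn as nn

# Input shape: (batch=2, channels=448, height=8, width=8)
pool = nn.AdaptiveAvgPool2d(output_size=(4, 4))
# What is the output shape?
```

Input: (2, 448, 8, 8) -> Output: (2, 448, 4, 4)

Answer: (2, 448, 4, 4)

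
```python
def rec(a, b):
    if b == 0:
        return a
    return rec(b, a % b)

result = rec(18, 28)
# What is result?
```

rec(18, 28) -> rec(28, 18) -> rec(18, 10) -> rec(10, 8) -> rec(8, 2) -> rec(2, 0) -> 2

Answer: 2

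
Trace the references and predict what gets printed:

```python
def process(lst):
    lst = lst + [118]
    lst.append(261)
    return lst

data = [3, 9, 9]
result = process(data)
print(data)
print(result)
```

Key concept: rebinding parameter vs mutation.
Step by step:
`data = [3, 9, 9]` → data = [3, 9, 9]
`result = process(data)` → result = [3, 9, 9, 118, 261]
`print(data)` → prints [3, 9, 9]
`print(result)` → prints [3, 9, 9, 118, 261]

Answer:
[3, 9, 9]
[3, 9, 9, 118, 261]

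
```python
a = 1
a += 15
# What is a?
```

Trace:
`a = 1` → a = 1
`a += 15` → a = 16
So a = 16

Answer: 16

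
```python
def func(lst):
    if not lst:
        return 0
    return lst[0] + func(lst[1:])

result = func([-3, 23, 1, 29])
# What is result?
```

(-3) + 23 + 1 + 29 + 0 = 50

Answer: 50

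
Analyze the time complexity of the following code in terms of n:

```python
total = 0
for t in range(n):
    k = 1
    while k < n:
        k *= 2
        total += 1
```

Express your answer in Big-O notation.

Each loop level contributes: n × log n. Multiplying the contributions gives O(n log n).

Answer: O(n log n)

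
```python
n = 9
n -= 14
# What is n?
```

Trace:
`n = 9` → n = 9
`n -= 14` → n = -5
So n = -5

Answer: -5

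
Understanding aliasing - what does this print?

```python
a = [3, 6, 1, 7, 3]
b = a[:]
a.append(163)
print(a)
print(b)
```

Key concept: slice [:] creates copy.
Step by step:
`a = [3, 6, 1, 7, 3]` → a = [3, 6, 1, 7, 3]
`b = a[:]` → b = [3, 6, 1, 7, 3]
`a.append(163)` → a = [3, 6, 1, 7, 3, 163]
`print(a)` → prints [3, 6, 1, 7, 3, 163]
`print(b)` → prints [3, 6, 1, 7, 3]

Answer:
[3, 6, 1, 7, 3, 163]
[3, 6, 1, 7, 3]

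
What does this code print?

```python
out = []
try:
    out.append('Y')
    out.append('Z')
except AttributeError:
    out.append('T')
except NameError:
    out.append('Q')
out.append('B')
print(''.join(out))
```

Execution trace: 'Y' (try body) → 'Z' (try body, no exception) → 'B' (after the try/except). Output: YZB

Answer: YZB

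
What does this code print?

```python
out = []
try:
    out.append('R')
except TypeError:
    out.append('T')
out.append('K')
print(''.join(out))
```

Execution trace: 'R' (try body, no exception) → 'K' (after the try/except). Output: RK

Answer: RK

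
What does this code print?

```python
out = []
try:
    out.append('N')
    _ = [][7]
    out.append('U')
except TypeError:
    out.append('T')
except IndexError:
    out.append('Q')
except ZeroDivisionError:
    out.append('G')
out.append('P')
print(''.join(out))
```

Execution trace: 'N' (try body) → 'Q' (except IndexError) → 'P' (after the try/except). Output: NQP

Answer: NQP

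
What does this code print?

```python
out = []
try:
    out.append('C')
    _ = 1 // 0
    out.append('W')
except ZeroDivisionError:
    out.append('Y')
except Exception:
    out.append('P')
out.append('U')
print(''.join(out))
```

Execution trace: 'C' (try body) → 'Y' (except ZeroDivisionError) → 'U' (after the try/except). Output: CYU

Answer: CYU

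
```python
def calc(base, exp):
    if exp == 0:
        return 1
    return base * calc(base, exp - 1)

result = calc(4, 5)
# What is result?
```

calc(4, 5) = 4 * 4 * 4 * 4 * 4 = 1024

Answer: 1024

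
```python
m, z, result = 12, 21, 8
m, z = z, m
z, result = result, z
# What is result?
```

Trace:
`m, z, result = 12, 21, 8` → m = 12; z = 21; result = 8
`m, z = z, m` → m = 21; z = 12
`z, result = result, z` → z = 8; result = 12
So result = 12

Answer: 12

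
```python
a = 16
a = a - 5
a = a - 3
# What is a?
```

Trace:
`a = 16` → a = 16
`a = a - 5` → a = 11
`a = a - 3` → a = 8
So a = 8

Answer: 8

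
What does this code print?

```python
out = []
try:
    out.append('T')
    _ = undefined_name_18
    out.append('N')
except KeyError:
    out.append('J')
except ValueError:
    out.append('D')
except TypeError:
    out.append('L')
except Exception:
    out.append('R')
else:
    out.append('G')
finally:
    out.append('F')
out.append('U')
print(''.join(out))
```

Execution trace: 'T' (try body) → 'R' (except Exception) → 'F' (finally) → 'U' (after the try/except). Output: TRFU

Answer: TRFU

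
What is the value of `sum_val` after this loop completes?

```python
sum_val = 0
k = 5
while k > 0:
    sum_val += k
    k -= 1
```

Sum 5 down to 1
`sum_val` takes the values: 0 → 5 → 9 → 12 → 14 → 15

Answer: 15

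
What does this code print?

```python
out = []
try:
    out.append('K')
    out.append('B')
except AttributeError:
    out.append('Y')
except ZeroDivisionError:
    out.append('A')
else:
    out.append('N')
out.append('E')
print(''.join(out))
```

Execution trace: 'K' (try body) → 'B' (try body, no exception) → 'N' (else) → 'E' (after the try/except). Output: KBNE

Answer: KBNE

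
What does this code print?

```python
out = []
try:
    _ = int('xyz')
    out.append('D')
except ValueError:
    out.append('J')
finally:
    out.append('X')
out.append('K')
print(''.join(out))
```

Execution trace: 'J' (except ValueError) → 'X' (finally) → 'K' (after the try/except). Output: JXK

Answer: JXK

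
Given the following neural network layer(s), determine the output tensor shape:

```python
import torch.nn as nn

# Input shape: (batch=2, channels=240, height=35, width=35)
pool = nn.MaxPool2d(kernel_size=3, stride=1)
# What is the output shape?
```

Input: (2, 240, 35, 35) -> Output: (2, 240, 33, 33)

Answer: (2, 240, 33, 33)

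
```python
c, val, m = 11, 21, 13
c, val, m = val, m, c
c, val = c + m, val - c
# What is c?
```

Trace:
`c, val, m = 11, 21, 13` → c = 11; val = 21; m = 13
`c, val, m = val, m, c` → c = 21; val = 13; m = 11
`c, val = c + m, val - c` → c = 32; val = -8
So c = 32

Answer: 32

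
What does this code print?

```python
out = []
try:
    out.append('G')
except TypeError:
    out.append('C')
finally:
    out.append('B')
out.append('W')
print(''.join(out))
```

Execution trace: 'G' (try body, no exception) → 'B' (finally) → 'W' (after the try/except). Output: GBW

Answer: GBW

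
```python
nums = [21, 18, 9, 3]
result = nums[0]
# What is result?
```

Trace:
`nums = [21, 18, 9, 3]` → nums = [21, 18, 9, 3]
`result = nums[0]` → result = 21
So result = 21

Answer: 21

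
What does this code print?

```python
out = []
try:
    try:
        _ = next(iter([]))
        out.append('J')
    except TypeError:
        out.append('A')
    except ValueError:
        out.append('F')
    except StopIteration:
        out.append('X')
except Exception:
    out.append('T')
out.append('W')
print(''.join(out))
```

Execution trace: 'X' (inner except StopIteration) → 'W' (after the try/except). Output: XW

Answer: XW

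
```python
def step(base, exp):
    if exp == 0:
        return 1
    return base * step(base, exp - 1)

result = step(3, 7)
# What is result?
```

step(3, 7) = 3 * 3 * 3 * 3 * 3 * 3 * 3 = 2187

Answer: 2187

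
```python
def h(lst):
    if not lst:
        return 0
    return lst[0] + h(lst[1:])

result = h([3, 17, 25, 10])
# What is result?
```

3 + 17 + 25 + 10 + 0 = 55

Answer: 55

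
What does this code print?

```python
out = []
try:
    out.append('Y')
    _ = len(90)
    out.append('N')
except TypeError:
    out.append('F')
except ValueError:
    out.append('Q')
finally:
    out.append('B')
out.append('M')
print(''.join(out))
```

Execution trace: 'Y' (try body) → 'F' (except TypeError) → 'B' (finally) → 'M' (after the try/except). Output: YFBM

Answer: YFBM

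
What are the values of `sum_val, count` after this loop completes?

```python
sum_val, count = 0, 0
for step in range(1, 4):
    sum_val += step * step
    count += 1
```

Sum of squares and count
`sum_val, count` takes the values: (0, 0) → (1, 0) → (1, 1) → (5, 1) → (5, 2) → (14, 2) → (14, 3)

Answer: 14, 3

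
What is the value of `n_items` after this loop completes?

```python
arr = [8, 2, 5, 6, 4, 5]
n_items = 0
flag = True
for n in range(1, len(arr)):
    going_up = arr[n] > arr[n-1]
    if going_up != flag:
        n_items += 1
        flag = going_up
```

Count direction changes in [8, 2, 5, 6, 4, 5]
`n_items` takes the values: 0 → 1 → 2 → 3 → 4

Answer: 4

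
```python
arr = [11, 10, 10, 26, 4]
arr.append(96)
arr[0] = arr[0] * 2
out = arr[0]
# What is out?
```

Trace:
`arr = [11, 10, 10, 26, 4]` → arr = [11, 10, 10, 26, 4]
`arr.append(96)` → arr = [11, 10, 10, 26, 4, 96]
`arr[0] = arr[0] * 2` → arr = [22, 10, 10, 26, 4, 96]
`out = arr[0]` → out = 22
So out = 22

Answer: 22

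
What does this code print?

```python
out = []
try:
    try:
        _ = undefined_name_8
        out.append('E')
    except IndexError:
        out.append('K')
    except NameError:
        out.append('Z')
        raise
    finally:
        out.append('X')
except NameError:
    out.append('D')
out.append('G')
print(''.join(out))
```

Execution trace: 'Z' (inner except NameError) → 'X' (inner finally) → 'D' (outer except NameError) → 'G' (after the try/except). Output: ZXDG

Answer: ZXDG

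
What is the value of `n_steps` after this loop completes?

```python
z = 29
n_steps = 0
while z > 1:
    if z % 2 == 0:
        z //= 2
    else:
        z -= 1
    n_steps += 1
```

Steps to reduce 29 to 1
`n_steps` takes the values: 0 → 1 → 2 → 3 → 4 → 5 → 6 → 7

Answer: 7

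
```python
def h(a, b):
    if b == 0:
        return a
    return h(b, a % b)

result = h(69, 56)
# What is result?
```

h(69, 56) -> h(56, 13) -> h(13, 4) -> h(4, 1) -> h(1, 0) -> 1

Answer: 1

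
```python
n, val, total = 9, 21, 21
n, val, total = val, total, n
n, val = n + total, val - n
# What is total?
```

Trace:
`n, val, total = 9, 21, 21` → n = 9; val = 21; total = 21
`n, val, total = val, total, n` → n = 21; val = 21; total = 9
`n, val = n + total, val - n` → n = 30; val = 0
So total = 9

Answer: 9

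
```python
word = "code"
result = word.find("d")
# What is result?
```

Trace:
`word = "code"` → word = 'code'
`result = word.find("d")` → result = 2
So result = 2

Answer: 2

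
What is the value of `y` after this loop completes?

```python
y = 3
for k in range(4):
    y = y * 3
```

Multiply by 3, 4 times: 3 * 3^4 = 243
`y` takes the values: 3 → 9 → 27 → 81 → 243

Answer: 243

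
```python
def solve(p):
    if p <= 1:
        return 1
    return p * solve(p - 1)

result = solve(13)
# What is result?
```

solve(13) = 13 * 12 * 11 * 10 * 9 * 8 * 7 * 6 * 5 * 4 * 3 * 2 * 1 = 6227020800

Answer: 6227020800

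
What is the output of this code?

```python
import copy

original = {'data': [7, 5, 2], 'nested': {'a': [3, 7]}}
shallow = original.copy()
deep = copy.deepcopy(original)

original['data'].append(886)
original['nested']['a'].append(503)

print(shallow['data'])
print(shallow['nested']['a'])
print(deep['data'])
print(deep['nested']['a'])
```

Key concept: comparing shallow vs deep copy.
Step by step:
`original = {'data': [7, 5, 2], 'nested': {'a': [3, 7]}}` → original = {'data': [7, 5, 2], 'nested': {'a': [3, 7]}}
`shallow = original.copy()` → shallow = {'data': [7, 5, 2], 'nested': {'a': [3, 7]}}
`deep = copy.deepcopy(original)` → deep = {'data': [7, 5, 2], 'nested': {'a': [3, 7]}}
`original['data'].append(886)` → original = {'data': [7, 5, 2, 886], 'nested': {'a': [3, 7]}}; shallow = {'data': [7, 5, 2, 886], 'nested': {'a': [3, 7]}}
`original['nested']['a'].append(503)` → original = {'data': [7, 5, 2, 886], 'nested': {'a': [3, 7, 503]}}; shallow = {'data': [7, 5, 2, 886], 'nested': {'a': [3, 7, 503]}}
`print(shallow['data'])` → prints [7, 5, 2, 886]
`print(shallow['nested']['a'])` → prints [3, 7, 503]
`print(deep['data'])` → prints [7, 5, 2]
`print(deep['nested']['a'])` → prints [3, 7]

Answer:
[7, 5, 2, 886]
[3, 7, 503]
[7, 5, 2]
[3, 7]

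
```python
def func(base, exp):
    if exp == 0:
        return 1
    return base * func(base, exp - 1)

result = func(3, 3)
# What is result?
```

func(3, 3) = 3 * 3 * 3 = 27

Answer: 27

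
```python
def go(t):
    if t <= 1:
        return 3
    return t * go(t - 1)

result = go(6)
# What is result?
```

go(6) = 6 * 5 * 4 * 3 * 2 * 3 = 2160

Answer: 2160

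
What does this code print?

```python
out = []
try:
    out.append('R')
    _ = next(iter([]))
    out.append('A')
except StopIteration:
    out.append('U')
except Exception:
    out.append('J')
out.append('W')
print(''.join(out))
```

Execution trace: 'R' (try body) → 'U' (except StopIteration) → 'W' (after the try/except). Output: RUW

Answer: RUW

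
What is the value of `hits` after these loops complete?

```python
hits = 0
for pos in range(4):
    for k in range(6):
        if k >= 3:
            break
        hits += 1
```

Inner breaks at 3, outer runs 4 times
`hits` takes the values: 0 → 1 → 2 → 3 → 4 → 5 → 6 → 7 → 8 → 9 → 10 → 11 → 12

Answer: 12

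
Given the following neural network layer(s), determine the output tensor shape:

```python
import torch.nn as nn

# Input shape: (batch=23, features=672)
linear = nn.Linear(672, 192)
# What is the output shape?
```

Input: (23, 672) -> Output: (23, 192)

Answer: (23, 192)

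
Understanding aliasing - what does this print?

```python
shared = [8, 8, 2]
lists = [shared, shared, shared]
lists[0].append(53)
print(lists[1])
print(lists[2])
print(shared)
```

Key concept: list of same reference.
Step by step:
`shared = [8, 8, 2]` → shared = [8, 8, 2]
`lists = [shared, shared, shared]` → lists = [[8, 8, 2], [8, 8, 2], [8, 8, 2]]
`lists[0].append(53)` → shared = [8, 8, 2, 53]; lists = [[8, 8, 2, 53], [8, 8, 2, 53], [8, 8, 2, 53]]
`print(lists[1])` → prints [8, 8, 2, 53]
`print(lists[2])` → prints [8, 8, 2, 53]
`print(shared)` → prints [8, 8, 2, 53]

Answer:
[8, 8, 2, 53]
[8, 8, 2, 53]
[8, 8, 2, 53]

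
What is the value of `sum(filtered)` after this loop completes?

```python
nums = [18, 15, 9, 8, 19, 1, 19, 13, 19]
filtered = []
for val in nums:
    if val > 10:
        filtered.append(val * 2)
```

Sum of doubled values > 10
`filtered` takes the values: [] → [36] → [36, 30] → [36, 30, 38] → [36, 30, 38, 38] → [36, 30, 38, 38, 26] → [36, 30, 38, 38, 26, 38]
So `sum(filtered)` = 206

Answer: 206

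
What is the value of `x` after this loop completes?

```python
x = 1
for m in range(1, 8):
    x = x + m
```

Start at 1, add 1 through 7
`x` takes the values: 1 → 2 → 4 → 7 → 11 → 16 → 22 → 29

Answer: 29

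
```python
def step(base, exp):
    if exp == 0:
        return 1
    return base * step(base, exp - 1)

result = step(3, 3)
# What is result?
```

step(3, 3) = 3 * 3 * 3 = 27

Answer: 27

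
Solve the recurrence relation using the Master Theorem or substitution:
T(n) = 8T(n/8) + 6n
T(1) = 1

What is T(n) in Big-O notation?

By Master Theorem: a=8, b=8, f(n)=6n. Since log_8(8) = 1 and f(n) = Θ(n^1), Case 2 applies. T(n) = O(n log n).

Answer: O(n log n)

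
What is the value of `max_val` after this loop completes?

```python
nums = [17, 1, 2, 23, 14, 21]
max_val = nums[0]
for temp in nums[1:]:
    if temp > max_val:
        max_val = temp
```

Maximum of [17, 1, 2, 23, 14, 21]
`max_val` takes the values: 17 → 23

Answer: 23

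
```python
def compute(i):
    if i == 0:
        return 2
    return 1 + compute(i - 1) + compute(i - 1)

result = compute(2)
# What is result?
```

compute(i) = 1 + 2·compute(i-1), compute(0)=2. Closed form: (2+1)·2^2 - 1 = 11.

Answer: 11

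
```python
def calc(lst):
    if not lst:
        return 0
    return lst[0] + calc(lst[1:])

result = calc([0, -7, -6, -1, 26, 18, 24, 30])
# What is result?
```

0 + (-7) + (-6) + (-1) + 26 + 18 + 24 + 30 + 0 = 84

Answer: 84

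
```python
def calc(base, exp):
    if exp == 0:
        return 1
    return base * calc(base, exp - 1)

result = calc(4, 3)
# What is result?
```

calc(4, 3) = 4 * 4 * 4 = 64

Answer: 64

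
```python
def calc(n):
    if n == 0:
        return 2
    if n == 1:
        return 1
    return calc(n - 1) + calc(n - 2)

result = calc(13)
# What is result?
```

Build up from base cases: calc(0)=2, calc(1)=1, calc(2)=3, calc(3)=4, calc(4)=7, calc(5)=11, calc(6)=18, ..., calc(13)=521

Answer: 521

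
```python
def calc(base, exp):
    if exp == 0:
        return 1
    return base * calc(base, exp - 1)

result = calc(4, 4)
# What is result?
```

calc(4, 4) = 4 * 4 * 4 * 4 = 256

Answer: 256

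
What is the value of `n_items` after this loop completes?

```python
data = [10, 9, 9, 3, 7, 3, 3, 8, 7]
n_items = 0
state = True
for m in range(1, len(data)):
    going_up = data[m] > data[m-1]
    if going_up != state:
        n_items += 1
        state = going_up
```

Count direction changes in [10, 9, 9, 3, 7, 3, 3, 8, 7]
`n_items` takes the values: 0 → 1 → 2 → 3 → 4 → 5

Answer: 5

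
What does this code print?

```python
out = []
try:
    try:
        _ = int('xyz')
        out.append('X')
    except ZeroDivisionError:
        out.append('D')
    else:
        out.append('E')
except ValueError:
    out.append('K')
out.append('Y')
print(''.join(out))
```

Execution trace: 'K' (outer except ValueError) → 'Y' (after the try/except). Output: KY

Answer: KY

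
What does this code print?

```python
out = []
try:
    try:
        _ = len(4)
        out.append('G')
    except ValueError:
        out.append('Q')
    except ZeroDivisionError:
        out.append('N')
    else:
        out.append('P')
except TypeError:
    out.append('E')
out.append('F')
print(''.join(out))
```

Execution trace: 'E' (outer except TypeError) → 'F' (after the try/except). Output: EF

Answer: EF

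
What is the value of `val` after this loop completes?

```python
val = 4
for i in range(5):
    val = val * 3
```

Multiply by 3, 5 times: 4 * 3^5 = 972
`val` takes the values: 4 → 12 → 36 → 108 → 324 → 972

Answer: 972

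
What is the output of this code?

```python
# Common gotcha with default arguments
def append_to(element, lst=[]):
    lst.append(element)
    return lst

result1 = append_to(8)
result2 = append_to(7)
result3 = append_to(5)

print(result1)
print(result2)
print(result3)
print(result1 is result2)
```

Key concept: mutable default argument gotcha.
Step by step:
`result1 = append_to(8)` → result1 = [8]
`result2 = append_to(7)` → result1 = [8, 7] (same object as result2); result2 = [8, 7] (same object as result1)
`result3 = append_to(5)` → result1 = [8, 7, 5] (same object as result2, result3); result2 = [8, 7, 5] (same object as result1, result3); result3 = [8, 7, 5] (same object as result1, result2)
`print(result1)` → prints [8, 7, 5]
`print(result2)` → prints [8, 7, 5]
`print(result3)` → prints [8, 7, 5]
`print(result1 is result2)` → prints True

Answer:
[8, 7, 5]
[8, 7, 5]
[8, 7, 5]
True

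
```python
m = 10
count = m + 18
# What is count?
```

Trace:
`m = 10` → m = 10
`count = m + 18` → count = 28
So count = 28

Answer: 28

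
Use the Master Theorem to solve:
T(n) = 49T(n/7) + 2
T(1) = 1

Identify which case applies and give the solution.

a=49, b=7, f(n)=2. log_7(49) = 2. Since c=0 < 2, Case 1 applies: T(n) = Θ(n^log_b(a)) = O(n^2).

Answer: O(n^2) - Case 1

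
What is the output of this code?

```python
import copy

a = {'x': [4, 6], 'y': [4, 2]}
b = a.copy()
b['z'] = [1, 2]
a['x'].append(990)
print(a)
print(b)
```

Key concept: shallow copy of dict with mutable values.
Step by step:
`a = {'x': [4, 6], 'y': [4, 2]}` → a = {'x': [4, 6], 'y': [4, 2]}
`b = a.copy()` → b = {'x': [4, 6], 'y': [4, 2]}
`b['z'] = [1, 2]` → b = {'x': [4, 6], 'y': [4, 2], 'z': [1, 2]}
`a['x'].append(990)` → a = {'x': [4, 6, 990], 'y': [4, 2]}; b = {'x': [4, 6, 990], 'y': [4, 2], 'z': [1, 2]}
`print(a)` → prints {'x': [4, 6, 990], 'y': [4, 2]}
`print(b)` → prints {'x': [4, 6, 990], 'y': [4, 2], 'z': [1, 2]}

Answer:
{'x': [4, 6, 990], 'y': [4, 2]}
{'x': [4, 6, 990], 'y': [4, 2], 'z': [1, 2]}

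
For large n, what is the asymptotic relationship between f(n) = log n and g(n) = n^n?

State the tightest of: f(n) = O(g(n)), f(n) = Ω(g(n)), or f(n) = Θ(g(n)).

log n vs n^n: f(n) = O(g(n)) but not Ω(g(n)) — n^n grows strictly faster than log n.

Answer: f(n) = O(g(n)) but not Ω(g(n)) — n^n grows strictly faster than log n.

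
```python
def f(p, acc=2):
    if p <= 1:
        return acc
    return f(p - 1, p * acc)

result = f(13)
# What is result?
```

Accumulator trace (n, acc): (13, 2) -> (12, 26) -> (11, 312) -> (10, 3432) -> (9, 34320) -> (8, 308880) -> (7, 2471040) -> (6, 17297280) -> (5, 103783680) -> (4, 518918400) -> (3, 2075673600) -> (2, 6227020800) -> (1, 12454041600) -> return 12454041600

Answer: 12454041600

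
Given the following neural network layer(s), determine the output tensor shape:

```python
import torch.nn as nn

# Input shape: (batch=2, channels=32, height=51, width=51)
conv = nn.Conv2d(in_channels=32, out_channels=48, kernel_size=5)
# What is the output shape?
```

Input: (2, 32, 51, 51) -> Output: (2, 48, 47, 47)

Answer: (2, 48, 47, 47)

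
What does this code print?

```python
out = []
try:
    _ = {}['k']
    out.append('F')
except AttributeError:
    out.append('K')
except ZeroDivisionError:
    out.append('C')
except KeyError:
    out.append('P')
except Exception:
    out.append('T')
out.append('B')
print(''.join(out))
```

Execution trace: 'P' (except KeyError) → 'B' (after the try/except). Output: PB

Answer: PB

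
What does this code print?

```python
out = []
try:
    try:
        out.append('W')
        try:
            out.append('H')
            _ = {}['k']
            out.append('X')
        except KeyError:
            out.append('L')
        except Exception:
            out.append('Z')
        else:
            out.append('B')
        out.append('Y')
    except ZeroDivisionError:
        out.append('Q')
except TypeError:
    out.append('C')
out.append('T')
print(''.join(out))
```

Execution trace: 'W' (try body) → 'H' (inner try body) → 'L' (inner except KeyError) → 'Y' (try body, no exception) → 'T' (after the try/except). Output: WHLYT

Answer: WHLYT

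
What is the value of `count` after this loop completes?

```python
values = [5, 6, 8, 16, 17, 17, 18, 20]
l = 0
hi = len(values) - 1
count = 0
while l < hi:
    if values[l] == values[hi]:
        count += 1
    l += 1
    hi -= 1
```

Count matching pairs from ends
`count` takes the values: 0

Answer: 0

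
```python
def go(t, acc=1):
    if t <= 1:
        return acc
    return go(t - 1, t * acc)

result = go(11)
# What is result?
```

Accumulator trace (n, acc): (11, 1) -> (10, 11) -> (9, 110) -> (8, 990) -> (7, 7920) -> (6, 55440) -> (5, 332640) -> (4, 1663200) -> (3, 6652800) -> (2, 19958400) -> (1, 39916800) -> return 39916800

Answer: 39916800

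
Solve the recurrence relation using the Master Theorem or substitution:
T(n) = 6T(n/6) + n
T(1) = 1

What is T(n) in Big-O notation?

By Master Theorem: a=6, b=6, f(n)=n. Since log_6(6) = 1 and f(n) = Θ(n^1), Case 2 applies. T(n) = O(n log n).

Answer: O(n log n)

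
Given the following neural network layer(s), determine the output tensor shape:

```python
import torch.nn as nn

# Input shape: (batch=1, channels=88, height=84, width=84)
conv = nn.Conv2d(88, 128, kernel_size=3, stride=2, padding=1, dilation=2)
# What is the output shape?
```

Input: (1, 88, 84, 84) -> Output: (1, 128, 41, 41)

Answer: (1, 128, 41, 41)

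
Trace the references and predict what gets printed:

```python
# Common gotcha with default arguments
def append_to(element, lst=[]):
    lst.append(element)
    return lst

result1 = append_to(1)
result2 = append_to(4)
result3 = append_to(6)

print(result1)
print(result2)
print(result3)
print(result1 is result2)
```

Key concept: mutable default argument gotcha.
Step by step:
`result1 = append_to(1)` → result1 = [1]
`result2 = append_to(4)` → result1 = [1, 4] (same object as result2); result2 = [1, 4] (same object as result1)
`result3 = append_to(6)` → result1 = [1, 4, 6] (same object as result2, result3); result2 = [1, 4, 6] (same object as result1, result3); result3 = [1, 4, 6] (same object as result1, result2)
`print(result1)` → prints [1, 4, 6]
`print(result2)` → prints [1, 4, 6]
`print(result3)` → prints [1, 4, 6]
`print(result1 is result2)` → prints True

Answer:
[1, 4, 6]
[1, 4, 6]
[1, 4, 6]
True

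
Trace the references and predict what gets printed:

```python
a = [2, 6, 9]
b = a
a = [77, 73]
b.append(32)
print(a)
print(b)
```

Key concept: rebinding vs mutation: a is rebound to a new list, b still points at the original.
Step by step:
`a = [2, 6, 9]` → a = [2, 6, 9]
`b = a` → b = [2, 6, 9] (same object as a)
`a = [77, 73]` → a = [77, 73]
`b.append(32)` → b = [2, 6, 9, 32]
`print(a)` → prints [77, 73]
`print(b)` → prints [2, 6, 9, 32]

Answer:
[77, 73]
[2, 6, 9, 32]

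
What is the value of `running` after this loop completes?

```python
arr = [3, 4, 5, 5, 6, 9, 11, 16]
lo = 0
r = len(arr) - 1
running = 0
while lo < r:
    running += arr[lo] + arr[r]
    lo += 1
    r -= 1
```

Sum of pairs from ends
`running` takes the values: 0 → 19 → 34 → 48 → 59

Answer: 59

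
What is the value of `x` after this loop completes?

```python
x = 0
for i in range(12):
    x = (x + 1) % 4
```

Increment mod 4, 12 times = 0
`x` takes the values: 0 → 1 → 2 → 3 → 0 → 1 → 2 → 3 → 0 → 1 → 2 → 3 → 0

Answer: 0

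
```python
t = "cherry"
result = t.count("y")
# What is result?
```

Trace:
`t = "cherry"` → t = 'cherry'
`result = t.count("y")` → result = 1
So result = 1

Answer: 1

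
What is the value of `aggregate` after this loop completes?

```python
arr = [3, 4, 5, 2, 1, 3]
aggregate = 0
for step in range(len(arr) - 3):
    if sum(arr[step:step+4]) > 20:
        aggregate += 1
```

Count windows with sum > 20
`aggregate` takes the values: 0

Answer: 0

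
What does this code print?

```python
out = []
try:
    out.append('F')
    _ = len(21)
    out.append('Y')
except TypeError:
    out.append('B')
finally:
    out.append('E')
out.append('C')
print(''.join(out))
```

Execution trace: 'F' (try body) → 'B' (except TypeError) → 'E' (finally) → 'C' (after the try/except). Output: FBEC

Answer: FBEC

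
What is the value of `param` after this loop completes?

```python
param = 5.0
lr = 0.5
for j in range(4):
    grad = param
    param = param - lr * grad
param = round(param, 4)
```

Gradient descent: w = 5.0 * (1 - 0.5)^4
`param` takes the values: 5.0 → 2.5 → 1.25 → 0.625 → 0.3125

Answer: 0.3125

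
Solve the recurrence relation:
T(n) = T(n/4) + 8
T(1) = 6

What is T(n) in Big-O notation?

Each step divides n by 4 and adds 8. After log_4(n) steps we reach T(1)=6. So T(n) = 8·log_4(n) + 6 = O(log n).

Answer: O(log n)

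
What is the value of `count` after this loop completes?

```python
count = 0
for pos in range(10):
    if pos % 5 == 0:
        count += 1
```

Count numbers divisible by 5 in range(10)
`count` takes the values: 0 → 1 → 2

Answer: 2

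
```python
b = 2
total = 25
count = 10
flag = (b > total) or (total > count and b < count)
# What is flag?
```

Trace:
`b = 2` → b = 2
`total = 25` → total = 25
`count = 10` → count = 10
`flag = (b > total) or (total > count and b < count)` → flag = True
So flag = True

Answer: True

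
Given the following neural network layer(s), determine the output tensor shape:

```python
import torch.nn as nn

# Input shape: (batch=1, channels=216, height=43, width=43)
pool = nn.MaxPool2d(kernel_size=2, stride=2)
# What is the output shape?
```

Input: (1, 216, 43, 43) -> Output: (1, 216, 21, 21)

Answer: (1, 216, 21, 21)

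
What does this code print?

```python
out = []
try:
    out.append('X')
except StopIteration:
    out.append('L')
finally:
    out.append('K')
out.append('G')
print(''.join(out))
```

Execution trace: 'X' (try body, no exception) → 'K' (finally) → 'G' (after the try/except). Output: XKG

Answer: XKG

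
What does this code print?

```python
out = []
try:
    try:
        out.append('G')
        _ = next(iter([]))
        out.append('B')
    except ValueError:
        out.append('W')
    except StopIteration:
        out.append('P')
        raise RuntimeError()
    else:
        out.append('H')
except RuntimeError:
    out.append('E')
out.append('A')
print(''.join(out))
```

Execution trace: 'G' (inner try body) → 'P' (inner except StopIteration) → 'E' (outer except RuntimeError) → 'A' (after the try/except). Output: GPEA

Answer: GPEA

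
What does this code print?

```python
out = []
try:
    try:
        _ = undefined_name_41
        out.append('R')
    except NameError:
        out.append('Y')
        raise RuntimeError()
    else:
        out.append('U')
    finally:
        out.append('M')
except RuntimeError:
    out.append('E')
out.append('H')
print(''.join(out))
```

Execution trace: 'Y' (inner except NameError) → 'M' (inner finally) → 'E' (outer except RuntimeError) → 'H' (after the try/except). Output: YMEH

Answer: YMEH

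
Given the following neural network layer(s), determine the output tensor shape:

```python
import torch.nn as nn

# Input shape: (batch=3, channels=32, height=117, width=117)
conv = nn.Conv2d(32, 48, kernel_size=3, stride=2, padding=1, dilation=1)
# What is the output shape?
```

Input: (3, 32, 117, 117) -> Output: (3, 48, 59, 59)

Answer: (3, 48, 59, 59)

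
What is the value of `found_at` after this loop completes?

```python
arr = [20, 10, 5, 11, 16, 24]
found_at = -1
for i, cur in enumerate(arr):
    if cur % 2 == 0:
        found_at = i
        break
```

First even number index in [20, 10, 5, 11, 16, 24]
`found_at` takes the values: -1 → 0

Answer: 0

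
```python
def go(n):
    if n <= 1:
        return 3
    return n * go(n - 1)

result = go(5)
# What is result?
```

go(5) = 5 * 4 * 3 * 2 * 3 = 360

Answer: 360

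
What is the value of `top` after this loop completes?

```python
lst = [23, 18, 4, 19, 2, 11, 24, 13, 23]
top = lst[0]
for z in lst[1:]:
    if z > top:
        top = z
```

Maximum of [23, 18, 4, 19, 2, 11, 24, 13, 23]
`top` takes the values: 23 → 24

Answer: 24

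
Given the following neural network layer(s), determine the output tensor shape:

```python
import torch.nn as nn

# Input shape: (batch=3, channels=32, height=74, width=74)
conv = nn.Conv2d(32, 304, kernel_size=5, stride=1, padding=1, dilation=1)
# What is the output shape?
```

Input: (3, 32, 74, 74) -> Output: (3, 304, 72, 72)

Answer: (3, 304, 72, 72)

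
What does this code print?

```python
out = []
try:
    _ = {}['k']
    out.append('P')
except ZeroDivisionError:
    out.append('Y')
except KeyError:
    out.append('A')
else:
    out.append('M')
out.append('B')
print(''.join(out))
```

Execution trace: 'A' (except KeyError) → 'B' (after the try/except). Output: AB

Answer: AB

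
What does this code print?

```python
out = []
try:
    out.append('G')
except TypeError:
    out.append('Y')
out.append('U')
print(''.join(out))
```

Execution trace: 'G' (try body, no exception) → 'U' (after the try/except). Output: GU

Answer: GU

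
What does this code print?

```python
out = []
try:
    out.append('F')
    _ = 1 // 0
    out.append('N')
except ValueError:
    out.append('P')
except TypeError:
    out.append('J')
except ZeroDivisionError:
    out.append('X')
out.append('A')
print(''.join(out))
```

Execution trace: 'F' (try body) → 'X' (except ZeroDivisionError) → 'A' (after the try/except). Output: FXA

Answer: FXA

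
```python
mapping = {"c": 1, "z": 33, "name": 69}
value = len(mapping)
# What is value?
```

Trace:
`mapping = {"c": 1, "z": 33, "name": 69}` → mapping = {'c': 1, 'z': 33, 'name': 69}
`value = len(mapping)` → value = 3
So value = 3

Answer: 3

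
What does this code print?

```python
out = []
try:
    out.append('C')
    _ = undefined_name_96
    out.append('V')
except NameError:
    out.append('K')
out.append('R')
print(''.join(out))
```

Execution trace: 'C' (try body) → 'K' (except NameError) → 'R' (after the try/except). Output: CKR

Answer: CKR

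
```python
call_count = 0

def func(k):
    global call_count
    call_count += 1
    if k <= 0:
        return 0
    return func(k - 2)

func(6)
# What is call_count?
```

Linear recursion stepping by 2: 4 calls from k=6 down to ≤0.

Answer: 4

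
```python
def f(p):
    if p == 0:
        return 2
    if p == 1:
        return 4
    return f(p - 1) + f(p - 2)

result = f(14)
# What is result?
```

Build up from base cases: f(0)=2, f(1)=4, f(2)=6, f(3)=10, f(4)=16, f(5)=26, f(6)=42, ..., f(14)=1974

Answer: 1974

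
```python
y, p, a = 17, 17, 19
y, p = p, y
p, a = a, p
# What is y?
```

Trace:
`y, p, a = 17, 17, 19` → y = 17; p = 17; a = 19
`y, p = p, y` → y = 17; p = 17
`p, a = a, p` → p = 19; a = 17
So y = 17

Answer: 17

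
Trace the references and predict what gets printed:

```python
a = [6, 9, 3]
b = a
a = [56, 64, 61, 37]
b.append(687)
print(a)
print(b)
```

Key concept: rebinding vs mutation: a is rebound to a new list, b still points at the original.
Step by step:
`a = [6, 9, 3]` → a = [6, 9, 3]
`b = a` → b = [6, 9, 3] (same object as a)
`a = [56, 64, 61, 37]` → a = [56, 64, 61, 37]
`b.append(687)` → b = [6, 9, 3, 687]
`print(a)` → prints [56, 64, 61, 37]
`print(b)` → prints [6, 9, 3, 687]

Answer:
[56, 64, 61, 37]
[6, 9, 3, 687]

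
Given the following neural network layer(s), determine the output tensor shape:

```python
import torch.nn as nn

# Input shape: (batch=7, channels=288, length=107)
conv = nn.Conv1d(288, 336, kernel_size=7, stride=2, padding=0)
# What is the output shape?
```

Input: (7, 288, 107) -> Output: (7, 336, 51)

Answer: (7, 336, 51)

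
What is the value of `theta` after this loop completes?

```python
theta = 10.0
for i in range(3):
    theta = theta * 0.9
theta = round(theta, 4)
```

Exponential decay: 10.0 * 0.9^3
`theta` takes the values: 10.0 → 9.0 → 8.1 → 7.29

Answer: 7.29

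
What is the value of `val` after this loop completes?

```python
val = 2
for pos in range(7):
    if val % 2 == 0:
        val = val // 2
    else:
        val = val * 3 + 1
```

Collatz-style transformation from 2
`val` takes the values: 2 → 1 → 4 → 2 → 1 → 4 → 2 → 1

Answer: 1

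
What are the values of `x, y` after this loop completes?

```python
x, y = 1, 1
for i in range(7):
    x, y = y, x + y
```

Fibonacci: after 7 iterations
`x, y` takes the values: (1, 1) → (1, 2) → (2, 3) → (3, 5) → (5, 8) → (8, 13) → (13, 21) → (21, 34)

Answer: 21, 34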